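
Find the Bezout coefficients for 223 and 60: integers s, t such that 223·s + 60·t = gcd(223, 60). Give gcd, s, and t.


Euclidean algorithm on (223, 60) — divide until remainder is 0:
  223 = 3 · 60 + 43
  60 = 1 · 43 + 17
  43 = 2 · 17 + 9
  17 = 1 · 9 + 8
  9 = 1 · 8 + 1
  8 = 8 · 1 + 0
gcd(223, 60) = 1.
Track Bezout coefficients alongside the remainders: start with r₀ = 223 = a·1 + b·0 (s = 1, t = 0) and r₁ = 60 = a·0 + b·1 (s = 0, t = 1); each new remainder r_{k+1} = r_{k-1} − q_k·r_k inherits s_{k+1} = s_{k-1} − q_k·s_k, t_{k+1} = t_{k-1} − q_k·t_k, so r_k = a·s_k + b·t_k at every step:
  q = 3: r = 43, s = 1 − 3·0 = 1, t = 0 − 3·1 = -3  (check: 223·1 + 60·(-3) = 43)
  q = 1: r = 17, s = 0 − 1·1 = -1, t = 1 − 1·(-3) = 4  (check: 223·(-1) + 60·4 = 17)
  q = 2: r = 9, s = 1 − 2·(-1) = 3, t = -3 − 2·4 = -11  (check: 223·3 + 60·(-11) = 9)
  q = 1: r = 8, s = -1 − 1·3 = -4, t = 4 − 1·(-11) = 15  (check: 223·(-4) + 60·15 = 8)
  q = 1: r = 1, s = 3 − 1·(-4) = 7, t = -11 − 1·15 = -26  (check: 223·7 + 60·(-26) = 1)
The row with r = 1 (the gcd) gives the Bezout coefficients s = 7, t = -26.
Result: 223 · (7) + 60 · (-26) = 1.

gcd(223, 60) = 1; s = 7, t = -26 (check: 223·7 + 60·(-26) = 1).


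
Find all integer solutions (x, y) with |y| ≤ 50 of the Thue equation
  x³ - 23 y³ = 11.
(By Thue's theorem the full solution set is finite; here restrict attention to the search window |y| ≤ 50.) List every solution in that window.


The equation is x³ - 23y³ = 11. For fixed y, x³ = 23·y³ + 11, so a solution requires the RHS to be a perfect cube.
Strategy: iterate y from -50 to 50, compute RHS = 23·y³ + 11, and check whether it is a (positive or negative) perfect cube.
Check small values of y:
  y = 0: RHS = 11 is not a perfect cube.
  y = 1: RHS = 34 is not a perfect cube.
  y = -1: RHS = -12 is not a perfect cube.
  y = 2: RHS = 195 is not a perfect cube.
  y = -2: RHS = -173 is not a perfect cube.
  y = 3: RHS = 632 is not a perfect cube.
  y = -3: RHS = -610 is not a perfect cube.
Continuing the search up to |y| = 50 finds no solutions either.
No (x, y) in the scanned range satisfies the equation.

No integer solutions with |y| ≤ 50.


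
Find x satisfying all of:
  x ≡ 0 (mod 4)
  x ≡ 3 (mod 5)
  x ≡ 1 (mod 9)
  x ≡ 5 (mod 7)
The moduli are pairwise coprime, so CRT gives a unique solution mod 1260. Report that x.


Product of moduli M = 4 · 5 · 9 · 7 = 1260.
Merge one congruence at a time:
  Start: x ≡ 0 (mod 4).
  Combine with x ≡ 3 (mod 5); new modulus lcm = 20.
    Write x = 0 + 4·t and substitute into x ≡ 3 (mod 5): 4·t ≡ 3 − 0 = 3 (mod 5).
    The inverse of 4 mod 5 is 4 (since 4·4 = 16 = 3·5 + 1), so t ≡ 4·3 = 12 ≡ 2 (mod 5).
    Then x = 0 + 4·2 = 8, valid modulo lcm(4, 5) = 20: x ≡ 8 (mod 20).
  Combine with x ≡ 1 (mod 9); new modulus lcm = 180.
    Write x = 8 + 20·t and substitute into x ≡ 1 (mod 9): 20·t ≡ 1 − 8 = -7 (mod 9).
    Reduce coefficients mod 9: 2·t ≡ 2 (mod 9).
    The inverse of 2 mod 9 is 5 (since 2·5 = 10 = 1·9 + 1), so t ≡ 5·2 = 10 ≡ 1 (mod 9).
    Then x = 8 + 20·1 = 28, valid modulo lcm(20, 9) = 180: x ≡ 28 (mod 180).
  Combine with x ≡ 5 (mod 7); new modulus lcm = 1260.
    Write x = 28 + 180·t and substitute into x ≡ 5 (mod 7): 180·t ≡ 5 − 28 = -23 (mod 7).
    Reduce coefficients mod 7: 5·t ≡ 5 (mod 7).
    The inverse of 5 mod 7 is 3 (since 5·3 = 15 = 2·7 + 1), so t ≡ 3·5 = 15 ≡ 1 (mod 7).
    Then x = 28 + 180·1 = 208, valid modulo lcm(180, 7) = 1260: x ≡ 208 (mod 1260).
Verify against each original: 208 mod 4 = 0, 208 mod 5 = 3, 208 mod 9 = 1, 208 mod 7 = 5.

x ≡ 208 (mod 1260).


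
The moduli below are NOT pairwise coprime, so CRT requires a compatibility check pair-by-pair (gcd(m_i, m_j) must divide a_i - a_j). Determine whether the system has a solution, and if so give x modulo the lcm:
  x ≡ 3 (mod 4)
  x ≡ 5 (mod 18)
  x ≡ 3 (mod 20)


Moduli 4, 18, 20 are not pairwise coprime, so CRT works modulo lcm(m_i) when all pairwise compatibility conditions hold.
Pairwise compatibility: gcd(m_i, m_j) must divide a_i - a_j for every pair.
Merge one congruence at a time:
  Start: x ≡ 3 (mod 4).
  Combine with x ≡ 5 (mod 18): gcd(4, 18) = 2; 5 - 3 = 2, which IS divisible by 2, so compatible.
    Write x = 3 + 4·t and substitute into x ≡ 5 (mod 18): 4·t ≡ 5 − 3 = 2 (mod 18).
    Divide the congruence (and modulus) by g = 2: 2·t ≡ 1 (mod 9).
    The inverse of 2 mod 9 is 5 (since 2·5 = 10 = 1·9 + 1), so t ≡ 5·1 = 5 ≡ 5 (mod 9).
    Then x = 3 + 4·5 = 23, valid modulo lcm(4, 18) = 36: x ≡ 23 (mod 36).
  Combine with x ≡ 3 (mod 20): gcd(36, 20) = 4; 3 - 23 = -20, which IS divisible by 4, so compatible.
    Write x = 23 + 36·t and substitute into x ≡ 3 (mod 20): 36·t ≡ 3 − 23 = -20 (mod 20).
    Divide the congruence (and modulus) by g = 4: 9·t ≡ -5 (mod 5).
    Reduce coefficients mod 5: 4·t ≡ 0 (mod 5).
    The inverse of 4 mod 5 is 4 (since 4·4 = 16 = 3·5 + 1), so t ≡ 4·0 = 0 ≡ 0 (mod 5).
    Then x = 23 + 36·0 = 23, valid modulo lcm(36, 20) = 180: x ≡ 23 (mod 180).
Verify: 23 mod 4 = 3, 23 mod 18 = 5, 23 mod 20 = 3.

x ≡ 23 (mod 180).


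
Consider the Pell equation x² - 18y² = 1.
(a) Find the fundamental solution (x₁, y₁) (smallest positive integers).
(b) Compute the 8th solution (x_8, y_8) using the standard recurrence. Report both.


Step 1: Find the fundamental solution (x₁, y₁) of x² - 18y² = 1.
  Expand √18 as a continued fraction. a₀ = ⌊√18⌋ = 4; iterate m_{k+1} = d_k·a_k − m_k, d_{k+1} = (18 − m_{k+1}²)/d_k, a_{k+1} = ⌊(a₀ + m_{k+1})/d_{k+1}⌋ (starting m₀ = 0, d₀ = 1), with convergents p_k = a_k·p_{k-1} + p_{k-2}, q_k = a_k·q_{k-1} + q_{k-2} (p₋₁ = 1, q₋₁ = 0):
  k = 0: a₀ = 4; p₀/q₀ = 4/1; p₀² − 18·q₀² = 16 − 18 = -2.
  k = 1: m = 4, d = 2, a = ⌊(4 + 4)/2⌋ = 4; p/q = (4·4 + 1)/(4·1 + 0) = 17/4; p² − 18·q² = 289 − 288 = 1.
  The first convergent with p² − 18·q² = 1 gives the fundamental solution (x₁, y₁) = (17, 4).
Step 2: Apply the recurrence (x_{n+1}, y_{n+1}) = (x₁x_n + 18y₁y_n, x₁y_n + y₁x_n) repeatedly.
  From (x_1, y_1) = (17, 4): x_2 = 17·17 + 18·4·4 = 577; y_2 = 17·4 + 4·17 = 136.
  From (x_2, y_2) = (577, 136): x_3 = 17·577 + 18·4·136 = 19601; y_3 = 17·136 + 4·577 = 4620.
  From (x_3, y_3) = (19601, 4620): x_4 = 17·19601 + 18·4·4620 = 665857; y_4 = 17·4620 + 4·19601 = 156944.
  From (x_4, y_4) = (665857, 156944): x_5 = 17·665857 + 18·4·156944 = 22619537; y_5 = 17·156944 + 4·665857 = 5331476.
  From (x_5, y_5) = (22619537, 5331476): x_6 = 17·22619537 + 18·4·5331476 = 768398401; y_6 = 17·5331476 + 4·22619537 = 181113240.
  From (x_6, y_6) = (768398401, 181113240): x_7 = 17·768398401 + 18·4·181113240 = 26102926097; y_7 = 17·181113240 + 4·768398401 = 6152518684.
  From (x_7, y_7) = (26102926097, 6152518684): x_8 = 17·26102926097 + 18·4·6152518684 = 886731088897; y_8 = 17·6152518684 + 4·26102926097 = 209004522016.
Step 3: Verify x_8² - 18·y_8² = 786292024016459316676609 - 786292024016459316676608 = 1 (should be 1). ✓

(x_1, y_1) = (17, 4); (x_8, y_8) = (886731088897, 209004522016).


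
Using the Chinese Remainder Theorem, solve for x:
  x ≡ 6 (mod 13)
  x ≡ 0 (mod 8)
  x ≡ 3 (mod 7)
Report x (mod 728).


Moduli 13, 8, 7 are pairwise coprime; by CRT there is a unique solution modulo M = 13 · 8 · 7 = 728.
Solve pairwise, accumulating the modulus:
  Start with x ≡ 6 (mod 13).
  Combine with x ≡ 0 (mod 8): since gcd(13, 8) = 1, we get a unique residue mod 104.
    Write x = 6 + 13·t and substitute into x ≡ 0 (mod 8): 13·t ≡ 0 − 6 = -6 (mod 8).
    Reduce coefficients mod 8: 5·t ≡ 2 (mod 8).
    The inverse of 5 mod 8 is 5 (since 5·5 = 25 = 3·8 + 1), so t ≡ 5·2 = 10 ≡ 2 (mod 8).
    Then x = 6 + 13·2 = 32, valid modulo lcm(13, 8) = 104: x ≡ 32 (mod 104).
  Combine with x ≡ 3 (mod 7): since gcd(104, 7) = 1, we get a unique residue mod 728.
    Write x = 32 + 104·t and substitute into x ≡ 3 (mod 7): 104·t ≡ 3 − 32 = -29 (mod 7).
    Reduce coefficients mod 7: 6·t ≡ 6 (mod 7).
    The inverse of 6 mod 7 is 6 (since 6·6 = 36 = 5·7 + 1), so t ≡ 6·6 = 36 ≡ 1 (mod 7).
    Then x = 32 + 104·1 = 136, valid modulo lcm(104, 7) = 728: x ≡ 136 (mod 728).
Verify: 136 mod 13 = 6 ✓, 136 mod 8 = 0 ✓, 136 mod 7 = 3 ✓.

x ≡ 136 (mod 728).


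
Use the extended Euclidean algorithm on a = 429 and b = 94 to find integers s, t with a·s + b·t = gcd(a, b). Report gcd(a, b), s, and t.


Euclidean algorithm on (429, 94) — divide until remainder is 0:
  429 = 4 · 94 + 53
  94 = 1 · 53 + 41
  53 = 1 · 41 + 12
  41 = 3 · 12 + 5
  12 = 2 · 5 + 2
  5 = 2 · 2 + 1
  2 = 2 · 1 + 0
gcd(429, 94) = 1.
Track Bezout coefficients alongside the remainders: start with r₀ = 429 = a·1 + b·0 (s = 1, t = 0) and r₁ = 94 = a·0 + b·1 (s = 0, t = 1); each new remainder r_{k+1} = r_{k-1} − q_k·r_k inherits s_{k+1} = s_{k-1} − q_k·s_k, t_{k+1} = t_{k-1} − q_k·t_k, so r_k = a·s_k + b·t_k at every step:
  q = 4: r = 53, s = 1 − 4·0 = 1, t = 0 − 4·1 = -4  (check: 429·1 + 94·(-4) = 53)
  q = 1: r = 41, s = 0 − 1·1 = -1, t = 1 − 1·(-4) = 5  (check: 429·(-1) + 94·5 = 41)
  q = 1: r = 12, s = 1 − 1·(-1) = 2, t = -4 − 1·5 = -9  (check: 429·2 + 94·(-9) = 12)
  q = 3: r = 5, s = -1 − 3·2 = -7, t = 5 − 3·(-9) = 32  (check: 429·(-7) + 94·32 = 5)
  q = 2: r = 2, s = 2 − 2·(-7) = 16, t = -9 − 2·32 = -73  (check: 429·16 + 94·(-73) = 2)
  q = 2: r = 1, s = -7 − 2·16 = -39, t = 32 − 2·(-73) = 178  (check: 429·(-39) + 94·178 = 1)
The row with r = 1 (the gcd) gives the Bezout coefficients s = -39, t = 178.
Result: 429 · (-39) + 94 · (178) = 1.

gcd(429, 94) = 1; s = -39, t = 178 (check: 429·(-39) + 94·178 = 1).


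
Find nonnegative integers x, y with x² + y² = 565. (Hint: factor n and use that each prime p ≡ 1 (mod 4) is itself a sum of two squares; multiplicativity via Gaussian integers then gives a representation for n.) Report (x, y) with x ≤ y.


Step 1: Factor n = 565 = 5 · 113.
Step 2: Check the mod-4 condition on each prime factor: 5 ≡ 1 (mod 4), exponent 1; 113 ≡ 1 (mod 4), exponent 1.
All primes ≡ 3 (mod 4) appear to even exponent (or don't appear), so by the two-squares theorem n IS expressible as a sum of two squares.
Step 3: Build a representation. Here n = 5 · 113 is a product of primes ≡ 1 (mod 4). Each prime p ≡ 1 (mod 4) is itself a sum of two squares; find a² by testing p − a² for a perfect square:
  5: 5 − 1² = 4 = 2² ⇒ 5 = 1² + 2².
  113: 113 − 1² = 112, 113 − 2² = 109, 113 − 3² = 104, 113 − 4² = 97, 113 − 5² = 88, 113 − 6² = 77, 113 − 7² = 64 = 8² ⇒ 113 = 7² + 8².
  Combine using the Brahmagupta–Fibonacci identity (a² + b²)(c² + d²) = (ac − bd)² + (ad + bc)² = (ac + bd)² + (ad − bc)²:
  5 · 113 = 565: from (1² + 2²)(7² + 8²), take (1·7 − 2·8, 1·8 + 2·7) = (7 − 16, 8 + 14) = (-9, 22); dropping signs (only squares matter) gives (9, 22); check 9² + 22² = 81 + 484 = 565 ✓.
Step 4: Order so x ≤ y and verify: 9² + 22² = 81 + 484 = 565 = n. ✓

n = 565 = 9² + 22² (one valid representation with x ≤ y).


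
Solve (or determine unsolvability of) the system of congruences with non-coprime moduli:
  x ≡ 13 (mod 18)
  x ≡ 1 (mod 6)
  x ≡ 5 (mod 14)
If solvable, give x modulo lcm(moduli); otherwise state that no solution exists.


Moduli 18, 6, 14 are not pairwise coprime, so CRT works modulo lcm(m_i) when all pairwise compatibility conditions hold.
Pairwise compatibility: gcd(m_i, m_j) must divide a_i - a_j for every pair.
Merge one congruence at a time:
  Start: x ≡ 13 (mod 18).
  Combine with x ≡ 1 (mod 6): gcd(18, 6) = 6; 1 - 13 = -12, which IS divisible by 6, so compatible.
    Write x = 13 + 18·t and substitute into x ≡ 1 (mod 6): 18·t ≡ 1 − 13 = -12 (mod 6).
    Divide the congruence (and modulus) by g = 6: 3·t ≡ -2 (mod 1).
    Modulo 1 every t works; take t = 0.
    Then x = 13 + 18·0 = 13, valid modulo lcm(18, 6) = 18: x ≡ 13 (mod 18).
  Combine with x ≡ 5 (mod 14): gcd(18, 14) = 2; 5 - 13 = -8, which IS divisible by 2, so compatible.
    Write x = 13 + 18·t and substitute into x ≡ 5 (mod 14): 18·t ≡ 5 − 13 = -8 (mod 14).
    Divide the congruence (and modulus) by g = 2: 9·t ≡ -4 (mod 7).
    Reduce coefficients mod 7: 2·t ≡ 3 (mod 7).
    The inverse of 2 mod 7 is 4 (since 2·4 = 8 = 1·7 + 1), so t ≡ 4·3 = 12 ≡ 5 (mod 7).
    Then x = 13 + 18·5 = 103, valid modulo lcm(18, 14) = 126: x ≡ 103 (mod 126).
Verify: 103 mod 18 = 13, 103 mod 6 = 1, 103 mod 14 = 5.

x ≡ 103 (mod 126).


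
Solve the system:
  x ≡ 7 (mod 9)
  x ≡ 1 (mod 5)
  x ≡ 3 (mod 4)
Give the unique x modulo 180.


Moduli 9, 5, 4 are pairwise coprime; by CRT there is a unique solution modulo M = 9 · 5 · 4 = 180.
Solve pairwise, accumulating the modulus:
  Start with x ≡ 7 (mod 9).
  Combine with x ≡ 1 (mod 5): since gcd(9, 5) = 1, we get a unique residue mod 45.
    Write x = 7 + 9·t and substitute into x ≡ 1 (mod 5): 9·t ≡ 1 − 7 = -6 (mod 5).
    Reduce coefficients mod 5: 4·t ≡ 4 (mod 5).
    The inverse of 4 mod 5 is 4 (since 4·4 = 16 = 3·5 + 1), so t ≡ 4·4 = 16 ≡ 1 (mod 5).
    Then x = 7 + 9·1 = 16, valid modulo lcm(9, 5) = 45: x ≡ 16 (mod 45).
  Combine with x ≡ 3 (mod 4): since gcd(45, 4) = 1, we get a unique residue mod 180.
    Write x = 16 + 45·t and substitute into x ≡ 3 (mod 4): 45·t ≡ 3 − 16 = -13 (mod 4).
    Reduce coefficients mod 4: 1·t ≡ 3 (mod 4).
    So t ≡ 3 (mod 4).
    Then x = 16 + 45·3 = 151, valid modulo lcm(45, 4) = 180: x ≡ 151 (mod 180).
Verify: 151 mod 9 = 7 ✓, 151 mod 5 = 1 ✓, 151 mod 4 = 3 ✓.

x ≡ 151 (mod 180).


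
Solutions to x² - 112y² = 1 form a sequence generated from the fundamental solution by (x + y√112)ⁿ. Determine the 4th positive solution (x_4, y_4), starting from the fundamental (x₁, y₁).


Step 1: Find the fundamental solution (x₁, y₁) of x² - 112y² = 1.
  Expand √112 as a continued fraction. a₀ = ⌊√112⌋ = 10; iterate m_{k+1} = d_k·a_k − m_k, d_{k+1} = (112 − m_{k+1}²)/d_k, a_{k+1} = ⌊(a₀ + m_{k+1})/d_{k+1}⌋ (starting m₀ = 0, d₀ = 1), with convergents p_k = a_k·p_{k-1} + p_{k-2}, q_k = a_k·q_{k-1} + q_{k-2} (p₋₁ = 1, q₋₁ = 0):
  k = 0: a₀ = 10; p₀/q₀ = 10/1; p₀² − 112·q₀² = 100 − 112 = -12.
  k = 1: m = 10, d = 12, a = ⌊(10 + 10)/12⌋ = 1; p/q = (1·10 + 1)/(1·1 + 0) = 11/1; p² − 112·q² = 121 − 112 = 9.
  k = 2: m = 2, d = 9, a = ⌊(10 + 2)/9⌋ = 1; p/q = (1·11 + 10)/(1·1 + 1) = 21/2; p² − 112·q² = 441 − 448 = -7.
  k = 3: m = 7, d = 7, a = ⌊(10 + 7)/7⌋ = 2; p/q = (2·21 + 11)/(2·2 + 1) = 53/5; p² − 112·q² = 2809 − 2800 = 9.
  k = 4: m = 7, d = 9, a = ⌊(10 + 7)/9⌋ = 1; p/q = (1·53 + 21)/(1·5 + 2) = 74/7; p² − 112·q² = 5476 − 5488 = -12.
  k = 5: m = 2, d = 12, a = ⌊(10 + 2)/12⌋ = 1; p/q = (1·74 + 53)/(1·7 + 5) = 127/12; p² − 112·q² = 16129 − 16128 = 1.
  The first convergent with p² − 112·q² = 1 gives the fundamental solution (x₁, y₁) = (127, 12).
Step 2: Apply the recurrence (x_{n+1}, y_{n+1}) = (x₁x_n + 112y₁y_n, x₁y_n + y₁x_n) repeatedly.
  From (x_1, y_1) = (127, 12): x_2 = 127·127 + 112·12·12 = 32257; y_2 = 127·12 + 12·127 = 3048.
  From (x_2, y_2) = (32257, 3048): x_3 = 127·32257 + 112·12·3048 = 8193151; y_3 = 127·3048 + 12·32257 = 774180.
  From (x_3, y_3) = (8193151, 774180): x_4 = 127·8193151 + 112·12·774180 = 2081028097; y_4 = 127·774180 + 12·8193151 = 196638672.
Step 3: Verify x_4² - 112·y_4² = 4330677940503441409 - 4330677940503441408 = 1 (should be 1). ✓

(x_1, y_1) = (127, 12); (x_4, y_4) = (2081028097, 196638672).


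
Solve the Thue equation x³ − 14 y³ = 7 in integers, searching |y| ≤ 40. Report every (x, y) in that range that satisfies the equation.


The equation is x³ - 14y³ = 7. For fixed y, x³ = 14·y³ + 7, so a solution requires the RHS to be a perfect cube.
Strategy: iterate y from -40 to 40, compute RHS = 14·y³ + 7, and check whether it is a (positive or negative) perfect cube.
Check small values of y:
  y = 0: RHS = 7 is not a perfect cube.
  y = 1: RHS = 21 is not a perfect cube.
  y = -1: RHS = -7 is not a perfect cube.
  y = 2: RHS = 119 is not a perfect cube.
  y = -2: RHS = -105 is not a perfect cube.
  y = 3: RHS = 385 is not a perfect cube.
  y = -3: RHS = -371 is not a perfect cube.
Continuing the search up to |y| = 40 finds no solutions either.
No (x, y) in the scanned range satisfies the equation.

No integer solutions with |y| ≤ 40.


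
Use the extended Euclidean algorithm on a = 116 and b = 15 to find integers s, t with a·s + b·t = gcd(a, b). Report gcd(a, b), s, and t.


Euclidean algorithm on (116, 15) — divide until remainder is 0:
  116 = 7 · 15 + 11
  15 = 1 · 11 + 4
  11 = 2 · 4 + 3
  4 = 1 · 3 + 1
  3 = 3 · 1 + 0
gcd(116, 15) = 1.
Track Bezout coefficients alongside the remainders: start with r₀ = 116 = a·1 + b·0 (s = 1, t = 0) and r₁ = 15 = a·0 + b·1 (s = 0, t = 1); each new remainder r_{k+1} = r_{k-1} − q_k·r_k inherits s_{k+1} = s_{k-1} − q_k·s_k, t_{k+1} = t_{k-1} − q_k·t_k, so r_k = a·s_k + b·t_k at every step:
  q = 7: r = 11, s = 1 − 7·0 = 1, t = 0 − 7·1 = -7  (check: 116·1 + 15·(-7) = 11)
  q = 1: r = 4, s = 0 − 1·1 = -1, t = 1 − 1·(-7) = 8  (check: 116·(-1) + 15·8 = 4)
  q = 2: r = 3, s = 1 − 2·(-1) = 3, t = -7 − 2·8 = -23  (check: 116·3 + 15·(-23) = 3)
  q = 1: r = 1, s = -1 − 1·3 = -4, t = 8 − 1·(-23) = 31  (check: 116·(-4) + 15·31 = 1)
The row with r = 1 (the gcd) gives the Bezout coefficients s = -4, t = 31.
Result: 116 · (-4) + 15 · (31) = 1.

gcd(116, 15) = 1; s = -4, t = 31 (check: 116·(-4) + 15·31 = 1).


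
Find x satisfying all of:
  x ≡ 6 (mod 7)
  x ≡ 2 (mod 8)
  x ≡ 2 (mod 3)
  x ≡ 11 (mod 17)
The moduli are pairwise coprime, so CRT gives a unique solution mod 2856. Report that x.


Product of moduli M = 7 · 8 · 3 · 17 = 2856.
Merge one congruence at a time:
  Start: x ≡ 6 (mod 7).
  Combine with x ≡ 2 (mod 8); new modulus lcm = 56.
    Write x = 6 + 7·t and substitute into x ≡ 2 (mod 8): 7·t ≡ 2 − 6 = -4 (mod 8).
    Reduce coefficients mod 8: 7·t ≡ 4 (mod 8).
    The inverse of 7 mod 8 is 7 (since 7·7 = 49 = 6·8 + 1), so t ≡ 7·4 = 28 ≡ 4 (mod 8).
    Then x = 6 + 7·4 = 34, valid modulo lcm(7, 8) = 56: x ≡ 34 (mod 56).
  Combine with x ≡ 2 (mod 3); new modulus lcm = 168.
    Write x = 34 + 56·t and substitute into x ≡ 2 (mod 3): 56·t ≡ 2 − 34 = -32 (mod 3).
    Reduce coefficients mod 3: 2·t ≡ 1 (mod 3).
    The inverse of 2 mod 3 is 2 (since 2·2 = 4 = 1·3 + 1), so t ≡ 2·1 = 2 ≡ 2 (mod 3).
    Then x = 34 + 56·2 = 146, valid modulo lcm(56, 3) = 168: x ≡ 146 (mod 168).
  Combine with x ≡ 11 (mod 17); new modulus lcm = 2856.
    Write x = 146 + 168·t and substitute into x ≡ 11 (mod 17): 168·t ≡ 11 − 146 = -135 (mod 17).
    Reduce coefficients mod 17: 15·t ≡ 1 (mod 17).
    The inverse of 15 mod 17 is 8 (since 15·8 = 120 = 7·17 + 1), so t ≡ 8·1 = 8 ≡ 8 (mod 17).
    Then x = 146 + 168·8 = 1490, valid modulo lcm(168, 17) = 2856: x ≡ 1490 (mod 2856).
Verify against each original: 1490 mod 7 = 6, 1490 mod 8 = 2, 1490 mod 3 = 2, 1490 mod 17 = 11.

x ≡ 1490 (mod 2856).


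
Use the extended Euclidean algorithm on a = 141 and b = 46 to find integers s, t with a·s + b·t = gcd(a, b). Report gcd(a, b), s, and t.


Euclidean algorithm on (141, 46) — divide until remainder is 0:
  141 = 3 · 46 + 3
  46 = 15 · 3 + 1
  3 = 3 · 1 + 0
gcd(141, 46) = 1.
Track Bezout coefficients alongside the remainders: start with r₀ = 141 = a·1 + b·0 (s = 1, t = 0) and r₁ = 46 = a·0 + b·1 (s = 0, t = 1); each new remainder r_{k+1} = r_{k-1} − q_k·r_k inherits s_{k+1} = s_{k-1} − q_k·s_k, t_{k+1} = t_{k-1} − q_k·t_k, so r_k = a·s_k + b·t_k at every step:
  q = 3: r = 3, s = 1 − 3·0 = 1, t = 0 − 3·1 = -3  (check: 141·1 + 46·(-3) = 3)
  q = 15: r = 1, s = 0 − 15·1 = -15, t = 1 − 15·(-3) = 46  (check: 141·(-15) + 46·46 = 1)
The row with r = 1 (the gcd) gives the Bezout coefficients s = -15, t = 46.
Result: 141 · (-15) + 46 · (46) = 1.

gcd(141, 46) = 1; s = -15, t = 46 (check: 141·(-15) + 46·46 = 1).


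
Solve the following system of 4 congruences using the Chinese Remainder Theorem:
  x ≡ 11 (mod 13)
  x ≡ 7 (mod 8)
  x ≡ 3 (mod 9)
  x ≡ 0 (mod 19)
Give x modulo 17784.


Product of moduli M = 13 · 8 · 9 · 19 = 17784.
Merge one congruence at a time:
  Start: x ≡ 11 (mod 13).
  Combine with x ≡ 7 (mod 8); new modulus lcm = 104.
    Write x = 11 + 13·t and substitute into x ≡ 7 (mod 8): 13·t ≡ 7 − 11 = -4 (mod 8).
    Reduce coefficients mod 8: 5·t ≡ 4 (mod 8).
    The inverse of 5 mod 8 is 5 (since 5·5 = 25 = 3·8 + 1), so t ≡ 5·4 = 20 ≡ 4 (mod 8).
    Then x = 11 + 13·4 = 63, valid modulo lcm(13, 8) = 104: x ≡ 63 (mod 104).
  Combine with x ≡ 3 (mod 9); new modulus lcm = 936.
    Write x = 63 + 104·t and substitute into x ≡ 3 (mod 9): 104·t ≡ 3 − 63 = -60 (mod 9).
    Reduce coefficients mod 9: 5·t ≡ 3 (mod 9).
    The inverse of 5 mod 9 is 2 (since 5·2 = 10 = 1·9 + 1), so t ≡ 2·3 = 6 ≡ 6 (mod 9).
    Then x = 63 + 104·6 = 687, valid modulo lcm(104, 9) = 936: x ≡ 687 (mod 936).
  Combine with x ≡ 0 (mod 19); new modulus lcm = 17784.
    Write x = 687 + 936·t and substitute into x ≡ 0 (mod 19): 936·t ≡ 0 − 687 = -687 (mod 19).
    Reduce coefficients mod 19: 5·t ≡ 16 (mod 19).
    The inverse of 5 mod 19 is 4 (since 5·4 = 20 = 1·19 + 1), so t ≡ 4·16 = 64 ≡ 7 (mod 19).
    Then x = 687 + 936·7 = 7239, valid modulo lcm(936, 19) = 17784: x ≡ 7239 (mod 17784).
Verify against each original: 7239 mod 13 = 11, 7239 mod 8 = 7, 7239 mod 9 = 3, 7239 mod 19 = 0.

x ≡ 7239 (mod 17784).


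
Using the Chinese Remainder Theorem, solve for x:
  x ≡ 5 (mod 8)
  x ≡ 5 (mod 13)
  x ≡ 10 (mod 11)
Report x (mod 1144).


Moduli 8, 13, 11 are pairwise coprime; by CRT there is a unique solution modulo M = 8 · 13 · 11 = 1144.
Solve pairwise, accumulating the modulus:
  Start with x ≡ 5 (mod 8).
  Combine with x ≡ 5 (mod 13): since gcd(8, 13) = 1, we get a unique residue mod 104.
    Write x = 5 + 8·t and substitute into x ≡ 5 (mod 13): 8·t ≡ 5 − 5 = 0 (mod 13).
    The inverse of 8 mod 13 is 5 (since 8·5 = 40 = 3·13 + 1), so t ≡ 5·0 = 0 ≡ 0 (mod 13).
    Then x = 5 + 8·0 = 5, valid modulo lcm(8, 13) = 104: x ≡ 5 (mod 104).
  Combine with x ≡ 10 (mod 11): since gcd(104, 11) = 1, we get a unique residue mod 1144.
    Write x = 5 + 104·t and substitute into x ≡ 10 (mod 11): 104·t ≡ 10 − 5 = 5 (mod 11).
    Reduce coefficients mod 11: 5·t ≡ 5 (mod 11).
    The inverse of 5 mod 11 is 9 (since 5·9 = 45 = 4·11 + 1), so t ≡ 9·5 = 45 ≡ 1 (mod 11).
    Then x = 5 + 104·1 = 109, valid modulo lcm(104, 11) = 1144: x ≡ 109 (mod 1144).
Verify: 109 mod 8 = 5 ✓, 109 mod 13 = 5 ✓, 109 mod 11 = 10 ✓.

x ≡ 109 (mod 1144).


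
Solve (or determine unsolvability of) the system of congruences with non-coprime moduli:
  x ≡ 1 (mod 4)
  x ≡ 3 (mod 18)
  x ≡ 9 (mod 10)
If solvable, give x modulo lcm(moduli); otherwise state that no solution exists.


Moduli 4, 18, 10 are not pairwise coprime, so CRT works modulo lcm(m_i) when all pairwise compatibility conditions hold.
Pairwise compatibility: gcd(m_i, m_j) must divide a_i - a_j for every pair.
Merge one congruence at a time:
  Start: x ≡ 1 (mod 4).
  Combine with x ≡ 3 (mod 18): gcd(4, 18) = 2; 3 - 1 = 2, which IS divisible by 2, so compatible.
    Write x = 1 + 4·t and substitute into x ≡ 3 (mod 18): 4·t ≡ 3 − 1 = 2 (mod 18).
    Divide the congruence (and modulus) by g = 2: 2·t ≡ 1 (mod 9).
    The inverse of 2 mod 9 is 5 (since 2·5 = 10 = 1·9 + 1), so t ≡ 5·1 = 5 ≡ 5 (mod 9).
    Then x = 1 + 4·5 = 21, valid modulo lcm(4, 18) = 36: x ≡ 21 (mod 36).
  Combine with x ≡ 9 (mod 10): gcd(36, 10) = 2; 9 - 21 = -12, which IS divisible by 2, so compatible.
    Write x = 21 + 36·t and substitute into x ≡ 9 (mod 10): 36·t ≡ 9 − 21 = -12 (mod 10).
    Divide the congruence (and modulus) by g = 2: 18·t ≡ -6 (mod 5).
    Reduce coefficients mod 5: 3·t ≡ 4 (mod 5).
    The inverse of 3 mod 5 is 2 (since 3·2 = 6 = 1·5 + 1), so t ≡ 2·4 = 8 ≡ 3 (mod 5).
    Then x = 21 + 36·3 = 129, valid modulo lcm(36, 10) = 180: x ≡ 129 (mod 180).
Verify: 129 mod 4 = 1, 129 mod 18 = 3, 129 mod 10 = 9.

x ≡ 129 (mod 180).


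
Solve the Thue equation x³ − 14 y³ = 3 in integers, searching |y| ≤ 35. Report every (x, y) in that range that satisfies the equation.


The equation is x³ - 14y³ = 3. For fixed y, x³ = 14·y³ + 3, so a solution requires the RHS to be a perfect cube.
Strategy: iterate y from -35 to 35, compute RHS = 14·y³ + 3, and check whether it is a (positive or negative) perfect cube.
Check small values of y:
  y = 0: RHS = 3 is not a perfect cube.
  y = 1: RHS = 17 is not a perfect cube.
  y = -1: RHS = -11 is not a perfect cube.
  y = 2: RHS = 115 is not a perfect cube.
  y = -2: RHS = -109 is not a perfect cube.
  y = 3: RHS = 381 is not a perfect cube.
  y = -3: RHS = -375 is not a perfect cube.
Continuing the search up to |y| = 35 finds no solutions either.
No (x, y) in the scanned range satisfies the equation.

No integer solutions with |y| ≤ 35.


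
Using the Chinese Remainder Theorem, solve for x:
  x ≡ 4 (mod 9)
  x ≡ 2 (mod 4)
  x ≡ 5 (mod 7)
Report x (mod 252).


Moduli 9, 4, 7 are pairwise coprime; by CRT there is a unique solution modulo M = 9 · 4 · 7 = 252.
Solve pairwise, accumulating the modulus:
  Start with x ≡ 4 (mod 9).
  Combine with x ≡ 2 (mod 4): since gcd(9, 4) = 1, we get a unique residue mod 36.
    Write x = 4 + 9·t and substitute into x ≡ 2 (mod 4): 9·t ≡ 2 − 4 = -2 (mod 4).
    Reduce coefficients mod 4: 1·t ≡ 2 (mod 4).
    So t ≡ 2 (mod 4).
    Then x = 4 + 9·2 = 22, valid modulo lcm(9, 4) = 36: x ≡ 22 (mod 36).
  Combine with x ≡ 5 (mod 7): since gcd(36, 7) = 1, we get a unique residue mod 252.
    Write x = 22 + 36·t and substitute into x ≡ 5 (mod 7): 36·t ≡ 5 − 22 = -17 (mod 7).
    Reduce coefficients mod 7: 1·t ≡ 4 (mod 7).
    So t ≡ 4 (mod 7).
    Then x = 22 + 36·4 = 166, valid modulo lcm(36, 7) = 252: x ≡ 166 (mod 252).
Verify: 166 mod 9 = 4 ✓, 166 mod 4 = 2 ✓, 166 mod 7 = 5 ✓.

x ≡ 166 (mod 252).


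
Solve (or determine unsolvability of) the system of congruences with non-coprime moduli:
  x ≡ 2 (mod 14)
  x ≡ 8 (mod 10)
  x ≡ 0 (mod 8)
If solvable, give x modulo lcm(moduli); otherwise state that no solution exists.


Moduli 14, 10, 8 are not pairwise coprime, so CRT works modulo lcm(m_i) when all pairwise compatibility conditions hold.
Pairwise compatibility: gcd(m_i, m_j) must divide a_i - a_j for every pair.
Merge one congruence at a time:
  Start: x ≡ 2 (mod 14).
  Combine with x ≡ 8 (mod 10): gcd(14, 10) = 2; 8 - 2 = 6, which IS divisible by 2, so compatible.
    Write x = 2 + 14·t and substitute into x ≡ 8 (mod 10): 14·t ≡ 8 − 2 = 6 (mod 10).
    Divide the congruence (and modulus) by g = 2: 7·t ≡ 3 (mod 5).
    Reduce coefficients mod 5: 2·t ≡ 3 (mod 5).
    The inverse of 2 mod 5 is 3 (since 2·3 = 6 = 1·5 + 1), so t ≡ 3·3 = 9 ≡ 4 (mod 5).
    Then x = 2 + 14·4 = 58, valid modulo lcm(14, 10) = 70: x ≡ 58 (mod 70).
  Combine with x ≡ 0 (mod 8): gcd(70, 8) = 2; 0 - 58 = -58, which IS divisible by 2, so compatible.
    Write x = 58 + 70·t and substitute into x ≡ 0 (mod 8): 70·t ≡ 0 − 58 = -58 (mod 8).
    Divide the congruence (and modulus) by g = 2: 35·t ≡ -29 (mod 4).
    Reduce coefficients mod 4: 3·t ≡ 3 (mod 4).
    The inverse of 3 mod 4 is 3 (since 3·3 = 9 = 2·4 + 1), so t ≡ 3·3 = 9 ≡ 1 (mod 4).
    Then x = 58 + 70·1 = 128, valid modulo lcm(70, 8) = 280: x ≡ 128 (mod 280).
Verify: 128 mod 14 = 2, 128 mod 10 = 8, 128 mod 8 = 0.

x ≡ 128 (mod 280).


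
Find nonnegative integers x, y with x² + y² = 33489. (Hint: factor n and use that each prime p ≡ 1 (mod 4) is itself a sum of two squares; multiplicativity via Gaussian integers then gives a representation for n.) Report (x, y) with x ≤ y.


Step 1: Factor n = 33489 = 3^2 · 61^2.
Step 2: Check the mod-4 condition on each prime factor: 3 ≡ 3 (mod 4), exponent 2 (must be even); 61 ≡ 1 (mod 4), exponent 2.
All primes ≡ 3 (mod 4) appear to even exponent (or don't appear), so by the two-squares theorem n IS expressible as a sum of two squares.
Step 3: Build a representation. Group n = k² · m with k = 3 and m = 61 · 61 = 3721 (a product of primes ≡ 1 (mod 4)); a representation of m scales to one of n via (k·x)² + (k·y)² = k²(x² + y²). Each prime p ≡ 1 (mod 4) is itself a sum of two squares; find a² by testing p − a² for a perfect square:
  61: 61 − 1² = 60, 61 − 2² = 57, 61 − 3² = 52, 61 − 4² = 45, 61 − 5² = 36 = 6² ⇒ 61 = 5² + 6².
  Combine using the Brahmagupta–Fibonacci identity (a² + b²)(c² + d²) = (ac − bd)² + (ad + bc)² = (ac + bd)² + (ad − bc)²:
  61 · 61 = 3721: from (5² + 6²)(5² + 6²), take (5·5 − 6·6, 5·6 + 6·5) = (25 − 36, 30 + 30) = (-11, 60); dropping signs (only squares matter) gives (11, 60); check 11² + 60² = 121 + 3600 = 3721 ✓.
  Scale by k = 3: (3·11, 3·60) = (33, 180).
Step 4: Order so x ≤ y and verify: 33² + 180² = 1089 + 32400 = 33489 = n. ✓

n = 33489 = 33² + 180² (one valid representation with x ≤ y).


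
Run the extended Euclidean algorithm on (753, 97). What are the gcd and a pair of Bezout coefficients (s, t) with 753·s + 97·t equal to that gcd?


Euclidean algorithm on (753, 97) — divide until remainder is 0:
  753 = 7 · 97 + 74
  97 = 1 · 74 + 23
  74 = 3 · 23 + 5
  23 = 4 · 5 + 3
  5 = 1 · 3 + 2
  3 = 1 · 2 + 1
  2 = 2 · 1 + 0
gcd(753, 97) = 1.
Track Bezout coefficients alongside the remainders: start with r₀ = 753 = a·1 + b·0 (s = 1, t = 0) and r₁ = 97 = a·0 + b·1 (s = 0, t = 1); each new remainder r_{k+1} = r_{k-1} − q_k·r_k inherits s_{k+1} = s_{k-1} − q_k·s_k, t_{k+1} = t_{k-1} − q_k·t_k, so r_k = a·s_k + b·t_k at every step:
  q = 7: r = 74, s = 1 − 7·0 = 1, t = 0 − 7·1 = -7  (check: 753·1 + 97·(-7) = 74)
  q = 1: r = 23, s = 0 − 1·1 = -1, t = 1 − 1·(-7) = 8  (check: 753·(-1) + 97·8 = 23)
  q = 3: r = 5, s = 1 − 3·(-1) = 4, t = -7 − 3·8 = -31  (check: 753·4 + 97·(-31) = 5)
  q = 4: r = 3, s = -1 − 4·4 = -17, t = 8 − 4·(-31) = 132  (check: 753·(-17) + 97·132 = 3)
  q = 1: r = 2, s = 4 − 1·(-17) = 21, t = -31 − 1·132 = -163  (check: 753·21 + 97·(-163) = 2)
  q = 1: r = 1, s = -17 − 1·21 = -38, t = 132 − 1·(-163) = 295  (check: 753·(-38) + 97·295 = 1)
The row with r = 1 (the gcd) gives the Bezout coefficients s = -38, t = 295.
Result: 753 · (-38) + 97 · (295) = 1.

gcd(753, 97) = 1; s = -38, t = 295 (check: 753·(-38) + 97·295 = 1).


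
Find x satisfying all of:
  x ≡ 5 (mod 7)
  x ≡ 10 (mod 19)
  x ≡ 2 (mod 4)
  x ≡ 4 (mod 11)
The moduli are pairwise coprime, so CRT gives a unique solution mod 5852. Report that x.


Product of moduli M = 7 · 19 · 4 · 11 = 5852.
Merge one congruence at a time:
  Start: x ≡ 5 (mod 7).
  Combine with x ≡ 10 (mod 19); new modulus lcm = 133.
    Write x = 5 + 7·t and substitute into x ≡ 10 (mod 19): 7·t ≡ 10 − 5 = 5 (mod 19).
    The inverse of 7 mod 19 is 11 (since 7·11 = 77 = 4·19 + 1), so t ≡ 11·5 = 55 ≡ 17 (mod 19).
    Then x = 5 + 7·17 = 124, valid modulo lcm(7, 19) = 133: x ≡ 124 (mod 133).
  Combine with x ≡ 2 (mod 4); new modulus lcm = 532.
    Write x = 124 + 133·t and substitute into x ≡ 2 (mod 4): 133·t ≡ 2 − 124 = -122 (mod 4).
    Reduce coefficients mod 4: 1·t ≡ 2 (mod 4).
    So t ≡ 2 (mod 4).
    Then x = 124 + 133·2 = 390, valid modulo lcm(133, 4) = 532: x ≡ 390 (mod 532).
  Combine with x ≡ 4 (mod 11); new modulus lcm = 5852.
    Write x = 390 + 532·t and substitute into x ≡ 4 (mod 11): 532·t ≡ 4 − 390 = -386 (mod 11).
    Reduce coefficients mod 11: 4·t ≡ 10 (mod 11).
    The inverse of 4 mod 11 is 3 (since 4·3 = 12 = 1·11 + 1), so t ≡ 3·10 = 30 ≡ 8 (mod 11).
    Then x = 390 + 532·8 = 4646, valid modulo lcm(532, 11) = 5852: x ≡ 4646 (mod 5852).
Verify against each original: 4646 mod 7 = 5, 4646 mod 19 = 10, 4646 mod 4 = 2, 4646 mod 11 = 4.

x ≡ 4646 (mod 5852).


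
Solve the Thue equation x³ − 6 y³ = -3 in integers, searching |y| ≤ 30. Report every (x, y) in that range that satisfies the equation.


The equation is x³ - 6y³ = -3. For fixed y, x³ = 6·y³ − 3, so a solution requires the RHS to be a perfect cube.
Strategy: iterate y from -30 to 30, compute RHS = 6·y³ − 3, and check whether it is a (positive or negative) perfect cube.
Check small values of y:
  y = 0: RHS = -3 is not a perfect cube.
  y = 1: RHS = 3 is not a perfect cube.
  y = -1: RHS = -9 is not a perfect cube.
  y = 2: RHS = 45 is not a perfect cube.
  y = -2: RHS = -51 is not a perfect cube.
  y = 3: RHS = 159 is not a perfect cube.
  y = -3: RHS = -165 is not a perfect cube.
Continuing the search up to |y| = 30 finds no solutions either.
No (x, y) in the scanned range satisfies the equation.

No integer solutions with |y| ≤ 30.


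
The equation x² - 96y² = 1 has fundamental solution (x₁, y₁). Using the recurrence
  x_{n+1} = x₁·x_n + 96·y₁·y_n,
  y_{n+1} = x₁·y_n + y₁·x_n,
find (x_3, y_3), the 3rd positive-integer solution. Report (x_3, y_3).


Step 1: Find the fundamental solution (x₁, y₁) of x² - 96y² = 1.
  Expand √96 as a continued fraction. a₀ = ⌊√96⌋ = 9; iterate m_{k+1} = d_k·a_k − m_k, d_{k+1} = (96 − m_{k+1}²)/d_k, a_{k+1} = ⌊(a₀ + m_{k+1})/d_{k+1}⌋ (starting m₀ = 0, d₀ = 1), with convergents p_k = a_k·p_{k-1} + p_{k-2}, q_k = a_k·q_{k-1} + q_{k-2} (p₋₁ = 1, q₋₁ = 0):
  k = 0: a₀ = 9; p₀/q₀ = 9/1; p₀² − 96·q₀² = 81 − 96 = -15.
  k = 1: m = 9, d = 15, a = ⌊(9 + 9)/15⌋ = 1; p/q = (1·9 + 1)/(1·1 + 0) = 10/1; p² − 96·q² = 100 − 96 = 4.
  k = 2: m = 6, d = 4, a = ⌊(9 + 6)/4⌋ = 3; p/q = (3·10 + 9)/(3·1 + 1) = 39/4; p² − 96·q² = 1521 − 1536 = -15.
  k = 3: m = 6, d = 15, a = ⌊(9 + 6)/15⌋ = 1; p/q = (1·39 + 10)/(1·4 + 1) = 49/5; p² − 96·q² = 2401 − 2400 = 1.
  The first convergent with p² − 96·q² = 1 gives the fundamental solution (x₁, y₁) = (49, 5).
Step 2: Apply the recurrence (x_{n+1}, y_{n+1}) = (x₁x_n + 96y₁y_n, x₁y_n + y₁x_n) repeatedly.
  From (x_1, y_1) = (49, 5): x_2 = 49·49 + 96·5·5 = 4801; y_2 = 49·5 + 5·49 = 490.
  From (x_2, y_2) = (4801, 490): x_3 = 49·4801 + 96·5·490 = 470449; y_3 = 49·490 + 5·4801 = 48015.
Step 3: Verify x_3² - 96·y_3² = 221322261601 - 221322261600 = 1 (should be 1). ✓

(x_1, y_1) = (49, 5); (x_3, y_3) = (470449, 48015).


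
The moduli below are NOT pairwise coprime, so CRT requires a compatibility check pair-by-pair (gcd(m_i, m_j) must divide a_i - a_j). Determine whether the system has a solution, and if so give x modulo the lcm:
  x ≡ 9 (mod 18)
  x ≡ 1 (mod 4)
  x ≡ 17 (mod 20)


Moduli 18, 4, 20 are not pairwise coprime, so CRT works modulo lcm(m_i) when all pairwise compatibility conditions hold.
Pairwise compatibility: gcd(m_i, m_j) must divide a_i - a_j for every pair.
Merge one congruence at a time:
  Start: x ≡ 9 (mod 18).
  Combine with x ≡ 1 (mod 4): gcd(18, 4) = 2; 1 - 9 = -8, which IS divisible by 2, so compatible.
    Write x = 9 + 18·t and substitute into x ≡ 1 (mod 4): 18·t ≡ 1 − 9 = -8 (mod 4).
    Divide the congruence (and modulus) by g = 2: 9·t ≡ -4 (mod 2).
    Reduce coefficients mod 2: 1·t ≡ 0 (mod 2).
    So t ≡ 0 (mod 2).
    Then x = 9 + 18·0 = 9, valid modulo lcm(18, 4) = 36: x ≡ 9 (mod 36).
  Combine with x ≡ 17 (mod 20): gcd(36, 20) = 4; 17 - 9 = 8, which IS divisible by 4, so compatible.
    Write x = 9 + 36·t and substitute into x ≡ 17 (mod 20): 36·t ≡ 17 − 9 = 8 (mod 20).
    Divide the congruence (and modulus) by g = 4: 9·t ≡ 2 (mod 5).
    Reduce coefficients mod 5: 4·t ≡ 2 (mod 5).
    The inverse of 4 mod 5 is 4 (since 4·4 = 16 = 3·5 + 1), so t ≡ 4·2 = 8 ≡ 3 (mod 5).
    Then x = 9 + 36·3 = 117, valid modulo lcm(36, 20) = 180: x ≡ 117 (mod 180).
Verify: 117 mod 18 = 9, 117 mod 4 = 1, 117 mod 20 = 17.

x ≡ 117 (mod 180).


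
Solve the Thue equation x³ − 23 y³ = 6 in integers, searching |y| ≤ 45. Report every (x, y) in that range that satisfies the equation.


The equation is x³ - 23y³ = 6. For fixed y, x³ = 23·y³ + 6, so a solution requires the RHS to be a perfect cube.
Strategy: iterate y from -45 to 45, compute RHS = 23·y³ + 6, and check whether it is a (positive or negative) perfect cube.
Check small values of y:
  y = 0: RHS = 6 is not a perfect cube.
  y = 1: RHS = 29 is not a perfect cube.
  y = -1: RHS = -17 is not a perfect cube.
  y = 2: RHS = 190 is not a perfect cube.
  y = -2: RHS = -178 is not a perfect cube.
  y = 3: RHS = 627 is not a perfect cube.
  y = -3: RHS = -615 is not a perfect cube.
Continuing the search up to |y| = 45 finds no solutions either.
No (x, y) in the scanned range satisfies the equation.

No integer solutions with |y| ≤ 45.


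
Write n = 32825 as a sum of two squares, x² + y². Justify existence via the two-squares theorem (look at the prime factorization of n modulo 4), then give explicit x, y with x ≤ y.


Step 1: Factor n = 32825 = 5^2 · 13 · 101.
Step 2: Check the mod-4 condition on each prime factor: 5 ≡ 1 (mod 4), exponent 2; 13 ≡ 1 (mod 4), exponent 1; 101 ≡ 1 (mod 4), exponent 1.
All primes ≡ 3 (mod 4) appear to even exponent (or don't appear), so by the two-squares theorem n IS expressible as a sum of two squares.
Step 3: Build a representation. Group n = k² · m with k = 5 and m = 13 · 101 = 1313 (a product of primes ≡ 1 (mod 4)); a representation of m scales to one of n via (k·x)² + (k·y)² = k²(x² + y²). Each prime p ≡ 1 (mod 4) is itself a sum of two squares; find a² by testing p − a² for a perfect square:
  13: 13 − 1² = 12, 13 − 2² = 9 = 3² ⇒ 13 = 2² + 3².
  101: 101 − 1² = 100 = 10² ⇒ 101 = 1² + 10².
  Combine using the Brahmagupta–Fibonacci identity (a² + b²)(c² + d²) = (ac − bd)² + (ad + bc)² = (ac + bd)² + (ad − bc)²:
  13 · 101 = 1313: from (2² + 3²)(1² + 10²), take (2·1 − 3·10, 2·10 + 3·1) = (2 − 30, 20 + 3) = (-28, 23); dropping signs (only squares matter) gives (28, 23); check 28² + 23² = 784 + 529 = 1313 ✓.
  Scale by k = 5: (5·28, 5·23) = (140, 115).
Step 4: Order so x ≤ y and verify: 115² + 140² = 13225 + 19600 = 32825 = n. ✓

n = 32825 = 115² + 140² (one valid representation with x ≤ y).


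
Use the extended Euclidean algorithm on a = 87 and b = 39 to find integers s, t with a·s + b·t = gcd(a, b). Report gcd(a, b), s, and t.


Euclidean algorithm on (87, 39) — divide until remainder is 0:
  87 = 2 · 39 + 9
  39 = 4 · 9 + 3
  9 = 3 · 3 + 0
gcd(87, 39) = 3.
Track Bezout coefficients alongside the remainders: start with r₀ = 87 = a·1 + b·0 (s = 1, t = 0) and r₁ = 39 = a·0 + b·1 (s = 0, t = 1); each new remainder r_{k+1} = r_{k-1} − q_k·r_k inherits s_{k+1} = s_{k-1} − q_k·s_k, t_{k+1} = t_{k-1} − q_k·t_k, so r_k = a·s_k + b·t_k at every step:
  q = 2: r = 9, s = 1 − 2·0 = 1, t = 0 − 2·1 = -2  (check: 87·1 + 39·(-2) = 9)
  q = 4: r = 3, s = 0 − 4·1 = -4, t = 1 − 4·(-2) = 9  (check: 87·(-4) + 39·9 = 3)
The row with r = 3 (the gcd) gives the Bezout coefficients s = -4, t = 9.
Result: 87 · (-4) + 39 · (9) = 3.

gcd(87, 39) = 3; s = -4, t = 9 (check: 87·(-4) + 39·9 = 3).


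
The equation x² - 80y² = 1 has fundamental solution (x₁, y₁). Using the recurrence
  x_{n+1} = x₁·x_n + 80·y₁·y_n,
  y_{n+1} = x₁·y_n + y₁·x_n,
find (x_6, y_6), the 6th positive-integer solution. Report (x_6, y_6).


Step 1: Find the fundamental solution (x₁, y₁) of x² - 80y² = 1.
  Expand √80 as a continued fraction. a₀ = ⌊√80⌋ = 8; iterate m_{k+1} = d_k·a_k − m_k, d_{k+1} = (80 − m_{k+1}²)/d_k, a_{k+1} = ⌊(a₀ + m_{k+1})/d_{k+1}⌋ (starting m₀ = 0, d₀ = 1), with convergents p_k = a_k·p_{k-1} + p_{k-2}, q_k = a_k·q_{k-1} + q_{k-2} (p₋₁ = 1, q₋₁ = 0):
  k = 0: a₀ = 8; p₀/q₀ = 8/1; p₀² − 80·q₀² = 64 − 80 = -16.
  k = 1: m = 8, d = 16, a = ⌊(8 + 8)/16⌋ = 1; p/q = (1·8 + 1)/(1·1 + 0) = 9/1; p² − 80·q² = 81 − 80 = 1.
  The first convergent with p² − 80·q² = 1 gives the fundamental solution (x₁, y₁) = (9, 1).
Step 2: Apply the recurrence (x_{n+1}, y_{n+1}) = (x₁x_n + 80y₁y_n, x₁y_n + y₁x_n) repeatedly.
  From (x_1, y_1) = (9, 1): x_2 = 9·9 + 80·1·1 = 161; y_2 = 9·1 + 1·9 = 18.
  From (x_2, y_2) = (161, 18): x_3 = 9·161 + 80·1·18 = 2889; y_3 = 9·18 + 1·161 = 323.
  From (x_3, y_3) = (2889, 323): x_4 = 9·2889 + 80·1·323 = 51841; y_4 = 9·323 + 1·2889 = 5796.
  From (x_4, y_4) = (51841, 5796): x_5 = 9·51841 + 80·1·5796 = 930249; y_5 = 9·5796 + 1·51841 = 104005.
  From (x_5, y_5) = (930249, 104005): x_6 = 9·930249 + 80·1·104005 = 16692641; y_6 = 9·104005 + 1·930249 = 1866294.
Step 3: Verify x_6² - 80·y_6² = 278644263554881 - 278644263554880 = 1 (should be 1). ✓

(x_1, y_1) = (9, 1); (x_6, y_6) = (16692641, 1866294).
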